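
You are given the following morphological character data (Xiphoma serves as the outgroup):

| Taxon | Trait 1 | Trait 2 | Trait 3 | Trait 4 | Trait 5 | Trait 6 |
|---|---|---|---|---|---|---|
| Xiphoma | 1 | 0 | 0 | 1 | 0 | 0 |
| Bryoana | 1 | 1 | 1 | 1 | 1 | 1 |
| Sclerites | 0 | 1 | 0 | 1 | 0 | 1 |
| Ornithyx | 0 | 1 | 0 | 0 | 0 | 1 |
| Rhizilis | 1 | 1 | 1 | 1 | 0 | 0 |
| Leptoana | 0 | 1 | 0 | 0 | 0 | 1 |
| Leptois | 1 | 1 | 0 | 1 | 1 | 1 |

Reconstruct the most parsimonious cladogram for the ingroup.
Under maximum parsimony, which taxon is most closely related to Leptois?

Character polarity is set by the outgroup: the derived state is whichever differs from the outgroup's state, so for Trait 1, Trait 4 the derived state is '0', and for the remaining characters it is '1'.
Trait 1 (derived state '0') is shared by Leptoana, Ornithyx, and Sclerites — a synapomorphy uniting that clade.
Trait 2 (derived state '1') is shared by all ingroup taxa — unites the whole ingroup.
Trait 3 (state '1') occurs in Bryoana and Rhizilis but conflicts with the nesting implied by the other characters — most parsimoniously interpreted as homoplasy.
Trait 4: derived state '0' in Leptoana and Ornithyx only — synapomorphy for {Leptoana, Ornithyx}.
Only Bryoana and Leptois show the derived state '1' for Trait 5, supporting them as a clade.
Trait 6 (derived state '1') is shared by Bryoana, Leptoana, Leptois, Ornithyx, and Sclerites — a synapomorphy uniting that clade.
Most parsimonious ingroup topology: (((Bryoana,Leptois),(Sclerites,(Ornithyx,Leptoana))),Rhizilis).
Leptois and Bryoana form a cherry on this tree, so they are sister taxa.

Bryoana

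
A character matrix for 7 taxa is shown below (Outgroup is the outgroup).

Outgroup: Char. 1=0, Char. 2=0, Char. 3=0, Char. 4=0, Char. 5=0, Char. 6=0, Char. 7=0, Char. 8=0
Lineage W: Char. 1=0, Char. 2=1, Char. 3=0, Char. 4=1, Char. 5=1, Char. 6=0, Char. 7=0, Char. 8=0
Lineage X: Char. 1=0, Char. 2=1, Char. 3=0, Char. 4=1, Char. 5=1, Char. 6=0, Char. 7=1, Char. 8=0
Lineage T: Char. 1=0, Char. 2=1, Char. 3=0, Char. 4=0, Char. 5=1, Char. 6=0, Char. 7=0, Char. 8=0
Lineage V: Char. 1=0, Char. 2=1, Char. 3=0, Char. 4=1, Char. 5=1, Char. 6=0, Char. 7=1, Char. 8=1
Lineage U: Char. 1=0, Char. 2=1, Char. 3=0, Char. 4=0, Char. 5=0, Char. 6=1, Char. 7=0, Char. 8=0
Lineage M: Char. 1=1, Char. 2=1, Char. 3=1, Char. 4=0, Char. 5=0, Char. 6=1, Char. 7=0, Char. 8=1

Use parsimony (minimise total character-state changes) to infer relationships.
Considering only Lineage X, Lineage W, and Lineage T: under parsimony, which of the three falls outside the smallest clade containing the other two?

The outgroup has state '0' for every character, so '1' is the derived state throughout.
Char. 1 (derived state '1') is unique to Lineage M (autapomorphy; uninformative for grouping).
All ingroup taxa share the derived state '1' for Char. 2; it defines the ingroup but does not resolve relationships within it.
Char. 3 (derived state '1') is unique to Lineage M (autapomorphy; uninformative for grouping).
Char. 4 (derived state '1') is shared by Lineage V, Lineage W, and Lineage X — a synapomorphy uniting that clade.
Char. 5 (derived state '1') is shared by Lineage T, Lineage V, Lineage W, and Lineage X — a synapomorphy uniting that clade.
Char. 6 (derived state '1') is shared by Lineage M and Lineage U — a synapomorphy uniting that clade.
Char. 7 (derived state '1') is shared by Lineage V and Lineage X — a synapomorphy uniting that clade.
Char. 8 (state '1') occurs in Lineage M and Lineage V but conflicts with the nesting implied by the other characters — most parsimoniously interpreted as homoplasy.
Most parsimonious ingroup topology: (((Lineage W,(Lineage X,Lineage V)),Lineage T),(Lineage U,Lineage M)).
Lineage W and Lineage X share a more recent common ancestor with each other than either does with Lineage T, so Lineage T is the least closely related of the three.

Lineage T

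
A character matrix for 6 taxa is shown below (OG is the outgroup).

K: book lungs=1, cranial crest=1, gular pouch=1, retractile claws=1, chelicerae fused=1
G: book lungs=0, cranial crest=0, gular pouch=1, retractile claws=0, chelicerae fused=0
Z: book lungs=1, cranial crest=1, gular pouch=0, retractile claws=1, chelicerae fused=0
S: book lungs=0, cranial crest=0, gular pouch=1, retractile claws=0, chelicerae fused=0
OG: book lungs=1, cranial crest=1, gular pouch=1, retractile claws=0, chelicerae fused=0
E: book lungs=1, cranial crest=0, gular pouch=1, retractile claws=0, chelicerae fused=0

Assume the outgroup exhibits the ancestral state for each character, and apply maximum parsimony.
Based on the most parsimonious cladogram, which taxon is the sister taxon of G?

Character polarity is set by the outgroup: the derived state is whichever differs from the outgroup's state, so for book lungs, cranial crest, gular pouch the derived state is '0', and for the remaining characters it is '1'.
book lungs (derived state '0') is shared by G and S — a synapomorphy uniting that clade.
cranial crest: derived state '0' in E, G, and S only — synapomorphy for {E, G, S}.
gular pouch: derived state '0' in Z only — an autapomorphy, so it tells us nothing about relationships among taxa.
Only K and Z show the derived state '1' for retractile claws, supporting them as a clade.
chelicerae fused (derived state '1') is unique to K (autapomorphy; uninformative for grouping).
Most parsimonious ingroup topology: (((S,G),E),(K,Z)).
G and S form a cherry on this tree, so they are sister taxa.

S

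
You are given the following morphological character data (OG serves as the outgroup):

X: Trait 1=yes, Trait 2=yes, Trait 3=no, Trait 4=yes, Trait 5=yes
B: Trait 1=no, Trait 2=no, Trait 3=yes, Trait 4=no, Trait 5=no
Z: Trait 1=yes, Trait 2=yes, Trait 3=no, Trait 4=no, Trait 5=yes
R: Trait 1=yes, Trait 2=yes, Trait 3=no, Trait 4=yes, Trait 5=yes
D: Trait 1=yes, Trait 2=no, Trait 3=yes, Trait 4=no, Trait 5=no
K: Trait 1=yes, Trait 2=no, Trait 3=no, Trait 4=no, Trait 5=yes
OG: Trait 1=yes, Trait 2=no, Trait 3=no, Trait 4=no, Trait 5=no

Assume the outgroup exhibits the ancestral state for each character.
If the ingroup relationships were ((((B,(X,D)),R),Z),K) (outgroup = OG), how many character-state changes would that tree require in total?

Map each character onto ((((B,(X,D)),R),Z),K) (rooted by OG) and count the minimum state changes it requires (Fitch parsimony):
Trait 1: 1; Trait 2: 3; Trait 3: 2; Trait 4: 2; Trait 5: 3.
Total tree length = 11.

11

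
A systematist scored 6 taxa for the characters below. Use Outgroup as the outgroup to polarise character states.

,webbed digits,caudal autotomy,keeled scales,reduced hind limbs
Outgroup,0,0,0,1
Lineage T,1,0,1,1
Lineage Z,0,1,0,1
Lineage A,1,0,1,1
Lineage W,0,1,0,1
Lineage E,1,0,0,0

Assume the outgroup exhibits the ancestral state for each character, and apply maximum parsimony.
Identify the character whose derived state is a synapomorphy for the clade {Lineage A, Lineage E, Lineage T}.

webbed digits

Character polarity is set by the outgroup: the derived state is whichever differs from the outgroup's state, so for reduced hind limbs the derived state is '0', and for the remaining characters it is '1'.
Only Lineage A, Lineage E, and Lineage T show the derived state '1' for webbed digits, supporting them as a clade.
caudal autotomy (derived state '1') is shared by Lineage W and Lineage Z — a synapomorphy uniting that clade.
keeled scales (derived state '1') is shared by Lineage A and Lineage T — a synapomorphy uniting that clade.
reduced hind limbs (derived state '0') is unique to Lineage E (autapomorphy; uninformative for grouping).
Most parsimonious ingroup topology: (((Lineage T,Lineage A),Lineage E),(Lineage Z,Lineage W)).
The clade {Lineage A, Lineage E, Lineage T} is supported by webbed digits: its derived state '1' occurs in exactly those taxa and in no other taxon (including the outgroup).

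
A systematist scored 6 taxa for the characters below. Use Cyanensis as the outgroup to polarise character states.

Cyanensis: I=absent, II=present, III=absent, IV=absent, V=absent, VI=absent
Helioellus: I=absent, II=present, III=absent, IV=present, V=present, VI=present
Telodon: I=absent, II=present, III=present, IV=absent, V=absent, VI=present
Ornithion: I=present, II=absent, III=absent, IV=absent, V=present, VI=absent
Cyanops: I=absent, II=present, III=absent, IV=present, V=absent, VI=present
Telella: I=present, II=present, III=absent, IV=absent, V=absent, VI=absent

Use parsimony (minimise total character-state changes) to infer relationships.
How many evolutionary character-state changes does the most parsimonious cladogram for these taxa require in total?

Character polarity is set by the outgroup: the derived state is whichever differs from the outgroup's state, so for II the derived state is 'absent', and for the remaining characters it is 'present'.
I (derived state 'present') is shared by Ornithion and Telella — a synapomorphy uniting that clade.
II: derived state 'absent' in Ornithion only — an autapomorphy, so it tells us nothing about relationships among taxa.
III: derived state 'present' in Telodon only — an autapomorphy, so it tells us nothing about relationships among taxa.
Only Cyanops and Helioellus show the derived state 'present' for IV, supporting them as a clade.
V (state 'present') occurs in Helioellus and Ornithion but conflicts with the nesting implied by the other characters — most parsimoniously interpreted as homoplasy.
Only Cyanops, Helioellus, and Telodon show the derived state 'present' for VI, supporting them as a clade.
Most parsimonious ingroup topology: (((Helioellus,Cyanops),Telodon),(Ornithion,Telella)).
Changes per character on this tree: I: 1; II: 1; III: 1; IV: 1; V: 2; VI: 1.
Total = 7.

7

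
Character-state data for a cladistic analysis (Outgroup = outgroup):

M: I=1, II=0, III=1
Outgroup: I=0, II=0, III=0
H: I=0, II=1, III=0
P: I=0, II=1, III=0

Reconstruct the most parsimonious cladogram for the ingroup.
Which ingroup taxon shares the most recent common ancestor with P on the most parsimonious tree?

The outgroup has state '0' for every character, so '1' is the derived state throughout.
I: derived state '1' in M only — an autapomorphy, so it tells us nothing about relationships among taxa.
II (derived state '1') is shared by H and P — a synapomorphy uniting that clade.
III (derived state '1') is unique to M (autapomorphy; uninformative for grouping).
Most parsimonious ingroup topology: ((P,H),M).
P and H form a cherry on this tree, so they are sister taxa.

H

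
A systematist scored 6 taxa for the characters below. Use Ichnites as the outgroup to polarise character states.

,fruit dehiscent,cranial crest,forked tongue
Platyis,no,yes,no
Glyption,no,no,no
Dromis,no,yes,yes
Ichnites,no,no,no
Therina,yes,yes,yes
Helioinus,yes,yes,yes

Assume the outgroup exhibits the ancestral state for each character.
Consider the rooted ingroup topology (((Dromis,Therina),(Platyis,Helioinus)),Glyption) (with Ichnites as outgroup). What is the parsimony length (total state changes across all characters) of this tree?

Map each character onto (((Dromis,Therina),(Platyis,Helioinus)),Glyption) (rooted by Ichnites) and count the minimum state changes it requires (Fitch parsimony):
fruit dehiscent: 2; cranial crest: 1; forked tongue: 2.
Total tree length = 5.

5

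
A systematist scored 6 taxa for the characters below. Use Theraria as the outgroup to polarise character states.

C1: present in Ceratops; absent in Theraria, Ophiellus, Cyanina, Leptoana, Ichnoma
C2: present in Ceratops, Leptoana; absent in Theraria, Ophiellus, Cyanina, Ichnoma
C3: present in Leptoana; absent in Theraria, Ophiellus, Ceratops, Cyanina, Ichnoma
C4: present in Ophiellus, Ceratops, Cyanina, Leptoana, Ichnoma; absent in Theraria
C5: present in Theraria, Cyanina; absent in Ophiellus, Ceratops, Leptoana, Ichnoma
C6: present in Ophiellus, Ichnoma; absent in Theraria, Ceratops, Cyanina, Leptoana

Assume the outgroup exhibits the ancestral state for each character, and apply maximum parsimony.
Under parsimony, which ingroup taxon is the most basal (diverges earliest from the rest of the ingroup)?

Cyanina

Character polarity is set by the outgroup: the derived state is whichever differs from the outgroup's state, so for C5 the derived state is 'absent', and for the remaining characters it is 'present'.
C1: derived state 'present' in Ceratops only — an autapomorphy, so it tells us nothing about relationships among taxa.
C2: derived state 'present' in Ceratops and Leptoana only — synapomorphy for {Ceratops, Leptoana}.
C3 (derived state 'present') is unique to Leptoana (autapomorphy; uninformative for grouping).
C4 (derived state 'present') is shared by all ingroup taxa — unites the whole ingroup.
C5 (derived state 'absent') is shared by Ceratops, Ichnoma, Leptoana, and Ophiellus — a synapomorphy uniting that clade.
Only Ichnoma and Ophiellus show the derived state 'present' for C6, supporting them as a clade.
Most parsimonious ingroup topology: (((Leptoana,Ceratops),(Ichnoma,Ophiellus)),Cyanina).
Cyanina is sister to the clade containing all other ingroup taxa, so it is the earliest-diverging (most basal) ingroup lineage.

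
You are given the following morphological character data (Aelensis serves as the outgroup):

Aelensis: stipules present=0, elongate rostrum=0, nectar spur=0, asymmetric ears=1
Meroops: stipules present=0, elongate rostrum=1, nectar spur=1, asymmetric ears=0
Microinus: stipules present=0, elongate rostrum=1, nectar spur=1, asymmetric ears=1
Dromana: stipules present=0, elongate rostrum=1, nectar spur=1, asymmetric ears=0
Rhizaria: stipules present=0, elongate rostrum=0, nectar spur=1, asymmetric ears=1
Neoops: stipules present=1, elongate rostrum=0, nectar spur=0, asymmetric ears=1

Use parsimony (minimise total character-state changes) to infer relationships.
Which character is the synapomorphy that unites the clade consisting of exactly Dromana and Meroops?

asymmetric ears

Character polarity is set by the outgroup: the derived state is whichever differs from the outgroup's state, so for asymmetric ears the derived state is '0', and for the remaining characters it is '1'.
stipules present: derived state '1' in Neoops only — an autapomorphy, so it tells us nothing about relationships among taxa.
elongate rostrum (derived state '1') is shared by Dromana, Meroops, and Microinus — a synapomorphy uniting that clade.
nectar spur (derived state '1') is shared by Dromana, Meroops, Microinus, and Rhizaria — a synapomorphy uniting that clade.
Only Dromana and Meroops show the derived state '0' for asymmetric ears, supporting them as a clade.
Most parsimonious ingroup topology: ((((Meroops,Dromana),Microinus),Rhizaria),Neoops).
The clade {Dromana, Meroops} is supported by asymmetric ears: its derived state '0' occurs in exactly those taxa and in no other taxon (including the outgroup).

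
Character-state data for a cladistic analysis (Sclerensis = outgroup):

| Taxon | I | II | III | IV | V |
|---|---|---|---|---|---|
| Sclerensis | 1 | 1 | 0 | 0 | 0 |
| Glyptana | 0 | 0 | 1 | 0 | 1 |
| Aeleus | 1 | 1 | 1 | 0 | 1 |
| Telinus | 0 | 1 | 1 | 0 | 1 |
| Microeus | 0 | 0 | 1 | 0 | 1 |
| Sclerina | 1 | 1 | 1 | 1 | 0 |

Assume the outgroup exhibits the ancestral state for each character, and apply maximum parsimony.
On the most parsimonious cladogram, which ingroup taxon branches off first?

Character polarity is set by the outgroup: the derived state is whichever differs from the outgroup's state, so for I, II the derived state is '0', and for the remaining characters it is '1'.
I: derived state '0' in Glyptana, Microeus, and Telinus only — synapomorphy for {Glyptana, Microeus, Telinus}.
II (derived state '0') is shared by Glyptana and Microeus — a synapomorphy uniting that clade.
III (derived state '1') is shared by all ingroup taxa — unites the whole ingroup.
IV (derived state '1') is unique to Sclerina (autapomorphy; uninformative for grouping).
Only Aeleus, Glyptana, Microeus, and Telinus show the derived state '1' for V, supporting them as a clade.
Most parsimonious ingroup topology: ((((Glyptana,Microeus),Telinus),Aeleus),Sclerina).
Sclerina is sister to the clade containing all other ingroup taxa, so it is the earliest-diverging (most basal) ingroup lineage.

Sclerina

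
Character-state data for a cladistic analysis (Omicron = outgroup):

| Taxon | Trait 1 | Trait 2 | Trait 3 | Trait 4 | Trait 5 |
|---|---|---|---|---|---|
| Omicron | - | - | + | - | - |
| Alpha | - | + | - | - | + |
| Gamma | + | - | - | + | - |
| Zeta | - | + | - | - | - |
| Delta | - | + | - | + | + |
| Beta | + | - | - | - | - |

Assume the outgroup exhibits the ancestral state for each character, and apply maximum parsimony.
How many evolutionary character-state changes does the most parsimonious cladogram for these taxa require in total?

Character polarity is set by the outgroup: the derived state is whichever differs from the outgroup's state, so for Trait 3 the derived state is '-', and for the remaining characters it is '+'.
Trait 1 (derived state '+') is shared by Beta and Gamma — a synapomorphy uniting that clade.
Trait 2: derived state '+' in Alpha, Delta, and Zeta only — synapomorphy for {Alpha, Delta, Zeta}.
Trait 3 (derived state '-') is shared by all ingroup taxa — unites the whole ingroup.
Trait 4 (state '+') occurs in Delta and Gamma but conflicts with the nesting implied by the other characters — most parsimoniously interpreted as homoplasy.
Only Alpha and Delta show the derived state '+' for Trait 5, supporting them as a clade.
Most parsimonious ingroup topology: (((Alpha,Delta),Zeta),(Gamma,Beta)).
Changes per character on this tree: Trait 1: 1; Trait 2: 1; Trait 3: 1; Trait 4: 2; Trait 5: 1.
Total = 6.

6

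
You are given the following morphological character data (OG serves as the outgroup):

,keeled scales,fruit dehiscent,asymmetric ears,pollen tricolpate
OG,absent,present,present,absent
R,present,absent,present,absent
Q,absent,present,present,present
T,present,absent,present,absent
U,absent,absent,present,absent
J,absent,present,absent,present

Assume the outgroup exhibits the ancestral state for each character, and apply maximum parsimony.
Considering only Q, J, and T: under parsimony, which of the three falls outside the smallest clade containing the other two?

T

Character polarity is set by the outgroup: the derived state is whichever differs from the outgroup's state, so for fruit dehiscent, asymmetric ears the derived state is 'absent', and for the remaining characters it is 'present'.
keeled scales (derived state 'present') is shared by R and T — a synapomorphy uniting that clade.
fruit dehiscent (derived state 'absent') is shared by R, T, and U — a synapomorphy uniting that clade.
asymmetric ears (derived state 'absent') is unique to J (autapomorphy; uninformative for grouping).
pollen tricolpate: derived state 'present' in J and Q only — synapomorphy for {J, Q}.
Most parsimonious ingroup topology: (((R,T),U),(Q,J)).
Q and J share a more recent common ancestor with each other than either does with T, so T is the least closely related of the three.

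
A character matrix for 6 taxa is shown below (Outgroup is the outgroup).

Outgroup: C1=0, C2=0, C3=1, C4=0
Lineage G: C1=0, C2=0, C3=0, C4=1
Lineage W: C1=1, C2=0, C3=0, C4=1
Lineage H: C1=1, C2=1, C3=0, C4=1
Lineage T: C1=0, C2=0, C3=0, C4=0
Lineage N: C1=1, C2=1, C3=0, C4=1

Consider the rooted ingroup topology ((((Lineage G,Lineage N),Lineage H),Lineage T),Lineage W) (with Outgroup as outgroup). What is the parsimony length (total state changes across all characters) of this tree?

Map each character onto ((((Lineage G,Lineage N),Lineage H),Lineage T),Lineage W) (rooted by Outgroup) and count the minimum state changes it requires (Fitch parsimony):
C1: 3; C2: 2; C3: 1; C4: 2.
Total tree length = 8.

8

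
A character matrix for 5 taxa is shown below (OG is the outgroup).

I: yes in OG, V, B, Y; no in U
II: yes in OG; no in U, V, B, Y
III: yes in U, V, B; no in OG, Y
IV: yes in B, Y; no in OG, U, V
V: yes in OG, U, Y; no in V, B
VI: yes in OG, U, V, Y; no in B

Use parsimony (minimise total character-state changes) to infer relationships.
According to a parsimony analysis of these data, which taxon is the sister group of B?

Character polarity is set by the outgroup: the derived state is whichever differs from the outgroup's state, so for I, II, V, VI the derived state is 'no', and for the remaining characters it is 'yes'.
I (derived state 'no') is unique to U (autapomorphy; uninformative for grouping).
All ingroup taxa share the derived state 'no' for II; it defines the ingroup but does not resolve relationships within it.
III (derived state 'yes') is shared by B, U, and V — a synapomorphy uniting that clade.
IV (state 'yes') occurs in B and Y but conflicts with the nesting implied by the other characters — most parsimoniously interpreted as homoplasy.
Only B and V show the derived state 'no' for V, supporting them as a clade.
VI (derived state 'no') is unique to B (autapomorphy; uninformative for grouping).
Most parsimonious ingroup topology: ((U,(V,B)),Y).
B and V form a cherry on this tree, so they are sister taxa.

V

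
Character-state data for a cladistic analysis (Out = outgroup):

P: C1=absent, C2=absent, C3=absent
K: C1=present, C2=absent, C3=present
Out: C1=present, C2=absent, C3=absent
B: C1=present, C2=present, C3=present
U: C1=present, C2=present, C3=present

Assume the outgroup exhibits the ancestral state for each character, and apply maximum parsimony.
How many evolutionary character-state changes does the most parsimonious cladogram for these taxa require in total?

3

Character polarity is set by the outgroup: the derived state is whichever differs from the outgroup's state, so for C1 the derived state is 'absent', and for the remaining characters it is 'present'.
C1 (derived state 'absent') is unique to P (autapomorphy; uninformative for grouping).
C2 (derived state 'present') is shared by B and U — a synapomorphy uniting that clade.
Only B, K, and U show the derived state 'present' for C3, supporting them as a clade.
Most parsimonious ingroup topology: (P,((U,B),K)).
Changes per character on this tree: C1: 1; C2: 1; C3: 1.
Total = 3.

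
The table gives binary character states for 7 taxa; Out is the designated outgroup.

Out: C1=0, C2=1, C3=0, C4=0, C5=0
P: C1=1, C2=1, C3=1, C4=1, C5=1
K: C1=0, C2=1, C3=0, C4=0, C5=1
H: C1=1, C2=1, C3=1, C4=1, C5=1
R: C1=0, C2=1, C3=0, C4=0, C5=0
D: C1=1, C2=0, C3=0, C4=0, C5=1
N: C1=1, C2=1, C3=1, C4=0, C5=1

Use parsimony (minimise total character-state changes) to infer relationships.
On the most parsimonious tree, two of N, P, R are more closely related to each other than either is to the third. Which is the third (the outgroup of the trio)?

Character polarity is set by the outgroup: the derived state is whichever differs from the outgroup's state, so for C2 the derived state is '0', and for the remaining characters it is '1'.
Only D, H, N, and P show the derived state '1' for C1, supporting them as a clade.
C2: derived state '0' in D only — an autapomorphy, so it tells us nothing about relationships among taxa.
C3 (derived state '1') is shared by H, N, and P — a synapomorphy uniting that clade.
C4: derived state '1' in H and P only — synapomorphy for {H, P}.
Only D, H, K, N, and P show the derived state '1' for C5, supporting them as a clade.
Most parsimonious ingroup topology: (((((P,H),N),D),K),R).
N and P share a more recent common ancestor with each other than either does with R, so R is the least closely related of the three.

R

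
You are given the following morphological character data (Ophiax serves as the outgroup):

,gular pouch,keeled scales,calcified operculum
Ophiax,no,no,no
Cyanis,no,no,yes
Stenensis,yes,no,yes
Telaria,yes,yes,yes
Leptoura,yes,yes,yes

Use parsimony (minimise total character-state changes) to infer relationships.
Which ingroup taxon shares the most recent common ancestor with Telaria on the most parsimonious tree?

Leptoura

The outgroup has state 'no' for every character, so 'yes' is the derived state throughout.
gular pouch (derived state 'yes') is shared by Leptoura, Stenensis, and Telaria — a synapomorphy uniting that clade.
keeled scales (derived state 'yes') is shared by Leptoura and Telaria — a synapomorphy uniting that clade.
calcified operculum (derived state 'yes') is shared by all ingroup taxa — unites the whole ingroup.
Most parsimonious ingroup topology: (Cyanis,(Stenensis,(Telaria,Leptoura))).
Telaria and Leptoura form a cherry on this tree, so they are sister taxa.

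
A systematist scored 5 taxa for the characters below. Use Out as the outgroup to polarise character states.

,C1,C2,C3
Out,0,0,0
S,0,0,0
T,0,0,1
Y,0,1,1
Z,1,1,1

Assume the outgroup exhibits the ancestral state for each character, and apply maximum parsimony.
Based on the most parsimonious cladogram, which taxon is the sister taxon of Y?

The outgroup has state '0' for every character, so '1' is the derived state throughout.
C1 (derived state '1') is unique to Z (autapomorphy; uninformative for grouping).
C2: derived state '1' in Y and Z only — synapomorphy for {Y, Z}.
C3: derived state '1' in T, Y, and Z only — synapomorphy for {T, Y, Z}.
Most parsimonious ingroup topology: (S,(T,(Y,Z))).
Y and Z form a cherry on this tree, so they are sister taxa.

Z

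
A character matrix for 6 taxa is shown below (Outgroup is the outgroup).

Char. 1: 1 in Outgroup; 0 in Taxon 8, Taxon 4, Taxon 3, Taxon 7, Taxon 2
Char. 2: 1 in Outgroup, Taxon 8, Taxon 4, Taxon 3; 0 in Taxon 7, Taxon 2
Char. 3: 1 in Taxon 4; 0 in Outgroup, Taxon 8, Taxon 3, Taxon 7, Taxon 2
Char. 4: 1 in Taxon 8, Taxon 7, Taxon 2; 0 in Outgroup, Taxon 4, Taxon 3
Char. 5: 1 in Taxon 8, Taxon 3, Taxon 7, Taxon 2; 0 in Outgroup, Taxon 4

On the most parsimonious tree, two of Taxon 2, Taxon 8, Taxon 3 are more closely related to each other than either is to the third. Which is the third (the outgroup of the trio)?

Character polarity is set by the outgroup: the derived state is whichever differs from the outgroup's state, so for Char. 1, Char. 2 the derived state is '0', and for the remaining characters it is '1'.
All ingroup taxa share the derived state '0' for Char. 1; it defines the ingroup but does not resolve relationships within it.
Char. 2: derived state '0' in Taxon 2 and Taxon 7 only — synapomorphy for {Taxon 2, Taxon 7}.
Char. 3: derived state '1' in Taxon 4 only — an autapomorphy, so it tells us nothing about relationships among taxa.
Char. 4: derived state '1' in Taxon 2, Taxon 7, and Taxon 8 only — synapomorphy for {Taxon 2, Taxon 7, Taxon 8}.
Char. 5 (derived state '1') is shared by Taxon 2, Taxon 3, Taxon 7, and Taxon 8 — a synapomorphy uniting that clade.
Most parsimonious ingroup topology: (((Taxon 8,(Taxon 7,Taxon 2)),Taxon 3),Taxon 4).
Taxon 2 and Taxon 8 share a more recent common ancestor with each other than either does with Taxon 3, so Taxon 3 is the least closely related of the three.

Taxon 3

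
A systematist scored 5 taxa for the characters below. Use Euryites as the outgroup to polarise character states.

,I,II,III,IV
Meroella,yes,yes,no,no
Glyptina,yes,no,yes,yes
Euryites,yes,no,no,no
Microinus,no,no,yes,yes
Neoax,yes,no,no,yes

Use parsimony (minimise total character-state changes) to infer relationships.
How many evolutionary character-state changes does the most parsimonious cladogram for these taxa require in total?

Character polarity is set by the outgroup: the derived state is whichever differs from the outgroup's state, so for I the derived state is 'no', and for the remaining characters it is 'yes'.
I: derived state 'no' in Microinus only — an autapomorphy, so it tells us nothing about relationships among taxa.
II (derived state 'yes') is unique to Meroella (autapomorphy; uninformative for grouping).
III: derived state 'yes' in Glyptina and Microinus only — synapomorphy for {Glyptina, Microinus}.
Only Glyptina, Microinus, and Neoax show the derived state 'yes' for IV, supporting them as a clade.
Most parsimonious ingroup topology: (((Microinus,Glyptina),Neoax),Meroella).
Changes per character on this tree: I: 1; II: 1; III: 1; IV: 1.
Total = 4.

4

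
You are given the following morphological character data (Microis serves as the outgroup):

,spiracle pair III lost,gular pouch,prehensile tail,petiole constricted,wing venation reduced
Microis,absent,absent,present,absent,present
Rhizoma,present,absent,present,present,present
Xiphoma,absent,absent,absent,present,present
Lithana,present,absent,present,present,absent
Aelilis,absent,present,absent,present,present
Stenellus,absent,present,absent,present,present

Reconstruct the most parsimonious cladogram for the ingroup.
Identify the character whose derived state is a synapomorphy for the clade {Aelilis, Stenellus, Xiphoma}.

prehensile tail

Character polarity is set by the outgroup: the derived state is whichever differs from the outgroup's state, so for prehensile tail, wing venation reduced the derived state is 'absent', and for the remaining characters it is 'present'.
spiracle pair III lost (derived state 'present') is shared by Lithana and Rhizoma — a synapomorphy uniting that clade.
gular pouch (derived state 'present') is shared by Aelilis and Stenellus — a synapomorphy uniting that clade.
prehensile tail: derived state 'absent' in Aelilis, Stenellus, and Xiphoma only — synapomorphy for {Aelilis, Stenellus, Xiphoma}.
petiole constricted (derived state 'present') is shared by all ingroup taxa — unites the whole ingroup.
wing venation reduced: derived state 'absent' in Lithana only — an autapomorphy, so it tells us nothing about relationships among taxa.
Most parsimonious ingroup topology: ((Rhizoma,Lithana),(Xiphoma,(Aelilis,Stenellus))).
The clade {Aelilis, Stenellus, Xiphoma} is supported by prehensile tail: its derived state 'absent' occurs in exactly those taxa and in no other taxon (including the outgroup).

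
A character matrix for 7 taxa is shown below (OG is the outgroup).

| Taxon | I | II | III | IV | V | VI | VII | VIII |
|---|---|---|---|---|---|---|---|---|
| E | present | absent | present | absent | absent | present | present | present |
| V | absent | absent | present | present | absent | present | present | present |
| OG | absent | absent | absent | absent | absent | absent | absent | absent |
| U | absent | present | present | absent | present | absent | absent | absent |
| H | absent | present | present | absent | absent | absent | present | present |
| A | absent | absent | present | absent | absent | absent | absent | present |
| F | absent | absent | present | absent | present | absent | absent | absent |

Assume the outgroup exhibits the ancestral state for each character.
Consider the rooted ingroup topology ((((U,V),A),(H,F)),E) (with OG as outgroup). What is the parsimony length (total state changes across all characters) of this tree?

15

Map each character onto ((((U,V),A),(H,F)),E) (rooted by OG) and count the minimum state changes it requires (Fitch parsimony):
I: 1; II: 2; III: 1; IV: 1; V: 2; VI: 2; VII: 3; VIII: 3.
Total tree length = 15.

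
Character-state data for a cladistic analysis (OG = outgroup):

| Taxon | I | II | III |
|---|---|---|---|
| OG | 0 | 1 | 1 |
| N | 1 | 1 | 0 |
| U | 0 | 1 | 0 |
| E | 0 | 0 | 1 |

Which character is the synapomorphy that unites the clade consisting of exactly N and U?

Character polarity is set by the outgroup: the derived state is whichever differs from the outgroup's state, so for II, III the derived state is '0', and for the remaining characters it is '1'.
I (derived state '1') is unique to N (autapomorphy; uninformative for grouping).
II (derived state '0') is unique to E (autapomorphy; uninformative for grouping).
III: derived state '0' in N and U only — synapomorphy for {N, U}.
Most parsimonious ingroup topology: ((N,U),E).
The clade {N, U} is supported by III: its derived state '0' occurs in exactly those taxa and in no other taxon (including the outgroup).

III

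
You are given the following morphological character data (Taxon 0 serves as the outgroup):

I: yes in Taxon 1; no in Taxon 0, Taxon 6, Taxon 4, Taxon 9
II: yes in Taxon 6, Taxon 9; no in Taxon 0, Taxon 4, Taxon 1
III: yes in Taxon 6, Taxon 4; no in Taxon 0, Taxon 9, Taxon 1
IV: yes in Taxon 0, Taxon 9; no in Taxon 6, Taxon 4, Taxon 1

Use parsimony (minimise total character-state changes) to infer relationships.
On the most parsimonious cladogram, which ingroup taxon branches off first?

Character polarity is set by the outgroup: the derived state is whichever differs from the outgroup's state, so for IV the derived state is 'no', and for the remaining characters it is 'yes'.
I (derived state 'yes') is unique to Taxon 1 (autapomorphy; uninformative for grouping).
II (state 'yes') occurs in Taxon 6 and Taxon 9 but conflicts with the nesting implied by the other characters — most parsimoniously interpreted as homoplasy.
Only Taxon 4 and Taxon 6 show the derived state 'yes' for III, supporting them as a clade.
Only Taxon 1, Taxon 4, and Taxon 6 show the derived state 'no' for IV, supporting them as a clade.
Most parsimonious ingroup topology: (((Taxon 6,Taxon 4),Taxon 1),Taxon 9).
Taxon 9 is sister to the clade containing all other ingroup taxa, so it is the earliest-diverging (most basal) ingroup lineage.

Taxon 9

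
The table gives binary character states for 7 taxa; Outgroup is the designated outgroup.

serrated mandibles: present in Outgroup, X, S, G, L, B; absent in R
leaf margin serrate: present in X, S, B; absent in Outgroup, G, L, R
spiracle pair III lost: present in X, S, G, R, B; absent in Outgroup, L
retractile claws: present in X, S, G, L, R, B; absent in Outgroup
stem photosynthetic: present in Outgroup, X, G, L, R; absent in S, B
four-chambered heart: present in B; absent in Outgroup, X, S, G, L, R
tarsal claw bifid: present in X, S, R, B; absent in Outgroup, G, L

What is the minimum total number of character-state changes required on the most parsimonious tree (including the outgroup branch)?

Character polarity is set by the outgroup: the derived state is whichever differs from the outgroup's state, so for serrated mandibles, stem photosynthetic the derived state is 'absent', and for the remaining characters it is 'present'.
serrated mandibles (derived state 'absent') is unique to R (autapomorphy; uninformative for grouping).
leaf margin serrate: derived state 'present' in B, S, and X only — synapomorphy for {B, S, X}.
Only B, G, R, S, and X show the derived state 'present' for spiracle pair III lost, supporting them as a clade.
retractile claws (derived state 'present') is shared by all ingroup taxa — unites the whole ingroup.
stem photosynthetic (derived state 'absent') is shared by B and S — a synapomorphy uniting that clade.
four-chambered heart: derived state 'present' in B only — an autapomorphy, so it tells us nothing about relationships among taxa.
Only B, R, S, and X show the derived state 'present' for tarsal claw bifid, supporting them as a clade.
Most parsimonious ingroup topology: ((((X,(S,B)),R),G),L).
Changes per character on this tree: serrated mandibles: 1; leaf margin serrate: 1; spiracle pair III lost: 1; retractile claws: 1; stem photosynthetic: 1; four-chambered heart: 1; tarsal claw bifid: 1.
Total = 7.

7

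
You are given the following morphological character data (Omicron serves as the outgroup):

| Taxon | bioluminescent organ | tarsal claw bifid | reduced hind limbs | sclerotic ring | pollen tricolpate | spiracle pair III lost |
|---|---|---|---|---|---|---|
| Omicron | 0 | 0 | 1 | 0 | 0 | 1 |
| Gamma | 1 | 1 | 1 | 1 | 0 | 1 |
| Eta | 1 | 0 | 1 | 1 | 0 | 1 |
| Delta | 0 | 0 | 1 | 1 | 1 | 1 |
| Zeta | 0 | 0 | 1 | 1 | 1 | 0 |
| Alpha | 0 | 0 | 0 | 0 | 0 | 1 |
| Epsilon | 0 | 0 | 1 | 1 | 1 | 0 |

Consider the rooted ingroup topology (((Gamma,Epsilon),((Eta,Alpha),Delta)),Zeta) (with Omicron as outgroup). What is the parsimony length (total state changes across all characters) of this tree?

11

Map each character onto (((Gamma,Epsilon),((Eta,Alpha),Delta)),Zeta) (rooted by Omicron) and count the minimum state changes it requires (Fitch parsimony):
bioluminescent organ: 2; tarsal claw bifid: 1; reduced hind limbs: 1; sclerotic ring: 2; pollen tricolpate: 3; spiracle pair III lost: 2.
Total tree length = 11.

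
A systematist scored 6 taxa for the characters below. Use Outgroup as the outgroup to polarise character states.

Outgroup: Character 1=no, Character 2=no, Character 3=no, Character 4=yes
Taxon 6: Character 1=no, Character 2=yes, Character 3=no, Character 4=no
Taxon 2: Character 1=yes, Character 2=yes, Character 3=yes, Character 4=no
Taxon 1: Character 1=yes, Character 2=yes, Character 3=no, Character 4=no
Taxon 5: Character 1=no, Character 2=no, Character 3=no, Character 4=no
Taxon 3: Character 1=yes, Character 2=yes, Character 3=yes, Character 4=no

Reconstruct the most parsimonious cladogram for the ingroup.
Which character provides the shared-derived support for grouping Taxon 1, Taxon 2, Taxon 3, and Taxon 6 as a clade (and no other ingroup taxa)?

Character 2

Character polarity is set by the outgroup: the derived state is whichever differs from the outgroup's state, so for Character 4 the derived state is 'no', and for the remaining characters it is 'yes'.
Character 1: derived state 'yes' in Taxon 1, Taxon 2, and Taxon 3 only — synapomorphy for {Taxon 1, Taxon 2, Taxon 3}.
Character 2: derived state 'yes' in Taxon 1, Taxon 2, Taxon 3, and Taxon 6 only — synapomorphy for {Taxon 1, Taxon 2, Taxon 3, Taxon 6}.
Character 3: derived state 'yes' in Taxon 2 and Taxon 3 only — synapomorphy for {Taxon 2, Taxon 3}.
Character 4 (derived state 'no') is shared by all ingroup taxa — unites the whole ingroup.
Most parsimonious ingroup topology: ((Taxon 6,((Taxon 2,Taxon 3),Taxon 1)),Taxon 5).
The clade {Taxon 1, Taxon 2, Taxon 3, Taxon 6} is supported by Character 2: its derived state 'yes' occurs in exactly those taxa and in no other taxon (including the outgroup).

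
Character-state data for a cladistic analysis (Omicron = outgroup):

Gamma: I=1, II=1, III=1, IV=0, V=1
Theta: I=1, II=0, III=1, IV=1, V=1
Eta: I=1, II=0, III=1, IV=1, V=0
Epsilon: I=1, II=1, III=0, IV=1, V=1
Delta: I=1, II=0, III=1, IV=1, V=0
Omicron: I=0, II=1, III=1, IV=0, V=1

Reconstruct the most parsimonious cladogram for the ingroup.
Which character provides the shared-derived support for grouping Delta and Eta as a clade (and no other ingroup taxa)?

V

Character polarity is set by the outgroup: the derived state is whichever differs from the outgroup's state, so for II, III, V the derived state is '0', and for the remaining characters it is '1'.
I (derived state '1') is shared by all ingroup taxa — unites the whole ingroup.
II (derived state '0') is shared by Delta, Eta, and Theta — a synapomorphy uniting that clade.
III (derived state '0') is unique to Epsilon (autapomorphy; uninformative for grouping).
Only Delta, Epsilon, Eta, and Theta show the derived state '1' for IV, supporting them as a clade.
V (derived state '0') is shared by Delta and Eta — a synapomorphy uniting that clade.
Most parsimonious ingroup topology: ((((Eta,Delta),Theta),Epsilon),Gamma).
The clade {Delta, Eta} is supported by V: its derived state '0' occurs in exactly those taxa and in no other taxon (including the outgroup).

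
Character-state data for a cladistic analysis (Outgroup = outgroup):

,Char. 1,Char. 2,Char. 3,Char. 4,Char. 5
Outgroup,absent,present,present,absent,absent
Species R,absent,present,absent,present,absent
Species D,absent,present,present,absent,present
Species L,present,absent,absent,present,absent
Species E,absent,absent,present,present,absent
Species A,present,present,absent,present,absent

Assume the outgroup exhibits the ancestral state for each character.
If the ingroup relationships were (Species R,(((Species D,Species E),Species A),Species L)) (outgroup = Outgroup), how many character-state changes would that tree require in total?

Map each character onto (Species R,(((Species D,Species E),Species A),Species L)) (rooted by Outgroup) and count the minimum state changes it requires (Fitch parsimony):
Char. 1: 2; Char. 2: 2; Char. 3: 2; Char. 4: 2; Char. 5: 1.
Total tree length = 9.

9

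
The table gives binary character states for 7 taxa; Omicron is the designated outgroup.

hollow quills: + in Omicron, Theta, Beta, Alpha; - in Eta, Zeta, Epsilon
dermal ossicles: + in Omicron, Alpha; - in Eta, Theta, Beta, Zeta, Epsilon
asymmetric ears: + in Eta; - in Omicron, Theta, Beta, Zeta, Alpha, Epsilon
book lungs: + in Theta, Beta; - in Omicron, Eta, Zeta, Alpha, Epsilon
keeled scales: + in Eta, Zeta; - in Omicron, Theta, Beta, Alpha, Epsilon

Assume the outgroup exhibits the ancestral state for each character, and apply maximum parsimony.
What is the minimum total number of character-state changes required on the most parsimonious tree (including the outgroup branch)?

Character polarity is set by the outgroup: the derived state is whichever differs from the outgroup's state, so for hollow quills, dermal ossicles the derived state is '-', and for the remaining characters it is '+'.
hollow quills: derived state '-' in Epsilon, Eta, and Zeta only — synapomorphy for {Epsilon, Eta, Zeta}.
dermal ossicles (derived state '-') is shared by Beta, Epsilon, Eta, Theta, and Zeta — a synapomorphy uniting that clade.
asymmetric ears: derived state '+' in Eta only — an autapomorphy, so it tells us nothing about relationships among taxa.
book lungs (derived state '+') is shared by Beta and Theta — a synapomorphy uniting that clade.
keeled scales (derived state '+') is shared by Eta and Zeta — a synapomorphy uniting that clade.
Most parsimonious ingroup topology: ((((Eta,Zeta),Epsilon),(Theta,Beta)),Alpha).
Changes per character on this tree: hollow quills: 1; dermal ossicles: 1; asymmetric ears: 1; book lungs: 1; keeled scales: 1.
Total = 5.

5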